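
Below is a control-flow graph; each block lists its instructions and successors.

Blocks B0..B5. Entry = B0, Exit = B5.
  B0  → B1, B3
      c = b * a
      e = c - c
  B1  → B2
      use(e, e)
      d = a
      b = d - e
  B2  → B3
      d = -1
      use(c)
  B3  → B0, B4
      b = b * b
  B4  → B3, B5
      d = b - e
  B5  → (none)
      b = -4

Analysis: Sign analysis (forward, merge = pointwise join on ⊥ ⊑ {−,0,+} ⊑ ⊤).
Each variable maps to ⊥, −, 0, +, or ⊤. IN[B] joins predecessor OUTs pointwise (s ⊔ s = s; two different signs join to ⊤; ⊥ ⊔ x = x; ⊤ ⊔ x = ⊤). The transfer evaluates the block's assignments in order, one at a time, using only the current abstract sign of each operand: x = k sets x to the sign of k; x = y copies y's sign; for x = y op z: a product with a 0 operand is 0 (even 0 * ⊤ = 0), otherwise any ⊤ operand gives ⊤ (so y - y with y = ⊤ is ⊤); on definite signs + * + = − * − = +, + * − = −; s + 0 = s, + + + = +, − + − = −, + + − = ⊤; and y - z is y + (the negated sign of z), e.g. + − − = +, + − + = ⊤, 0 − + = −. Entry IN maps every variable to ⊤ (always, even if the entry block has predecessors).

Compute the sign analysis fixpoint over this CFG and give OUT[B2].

Answer: {a: ⊤, b: ⊤, c: ⊤, d: -, e: ⊤, f: ⊤}

Derivation:
Converged values:
  B0:   IN=(all ⊤)   OUT=(all ⊤)
  B1:   IN=(all ⊤)   OUT=(all ⊤)
  B2:   IN=(all ⊤)   OUT={d:-; rest ⊤}
  B3:   IN=(all ⊤)   OUT=(all ⊤)
  B4:   IN=(all ⊤)   OUT=(all ⊤)
  B5:   IN=(all ⊤)   OUT={b:-; rest ⊤}

Merge at B2: IN[B2] = OUT[B1] = {a: ⊤, b: ⊤, c: ⊤, d: ⊤, e: ⊤, f: ⊤}
Applying B2's transfer function to that IN value gives OUT[B2] (row B2 above).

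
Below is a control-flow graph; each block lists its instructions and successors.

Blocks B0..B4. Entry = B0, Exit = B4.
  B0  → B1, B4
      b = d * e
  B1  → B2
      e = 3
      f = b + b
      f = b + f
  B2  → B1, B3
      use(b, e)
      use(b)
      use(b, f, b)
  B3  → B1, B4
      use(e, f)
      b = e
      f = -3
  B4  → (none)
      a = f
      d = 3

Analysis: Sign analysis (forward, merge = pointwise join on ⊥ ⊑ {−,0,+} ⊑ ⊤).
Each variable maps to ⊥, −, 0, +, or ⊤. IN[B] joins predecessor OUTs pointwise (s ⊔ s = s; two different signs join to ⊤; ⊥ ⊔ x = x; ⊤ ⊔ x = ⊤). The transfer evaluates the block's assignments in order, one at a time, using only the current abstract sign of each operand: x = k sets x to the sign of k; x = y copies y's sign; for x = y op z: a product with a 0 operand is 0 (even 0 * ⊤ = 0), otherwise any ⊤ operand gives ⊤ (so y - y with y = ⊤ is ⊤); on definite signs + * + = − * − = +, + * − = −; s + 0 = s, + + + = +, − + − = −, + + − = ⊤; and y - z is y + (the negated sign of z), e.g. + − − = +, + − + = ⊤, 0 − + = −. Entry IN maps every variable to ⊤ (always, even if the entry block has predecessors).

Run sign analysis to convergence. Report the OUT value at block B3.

Answer: {a: ⊤, b: +, c: ⊤, d: ⊤, e: +, f: -}

Trace:
Converged values:
  B0: | IN=(all ⊤) | OUT=(all ⊤)
  B1: | IN=(all ⊤) | OUT={e:+; rest ⊤}
  B2: | IN={e:+; rest ⊤} | OUT={e:+; rest ⊤}
  B3: | IN={e:+; rest ⊤} | OUT={b:+, e:+, f:-; rest ⊤}
  B4: | IN=(all ⊤) | OUT={d:+; rest ⊤}

Merge at B3: IN[B3] = OUT[B2] = {a: ⊤, b: ⊤, c: ⊤, d: ⊤, e: +, f: ⊤}
Applying B3's transfer function to that IN value gives OUT[B3] (row B3 above).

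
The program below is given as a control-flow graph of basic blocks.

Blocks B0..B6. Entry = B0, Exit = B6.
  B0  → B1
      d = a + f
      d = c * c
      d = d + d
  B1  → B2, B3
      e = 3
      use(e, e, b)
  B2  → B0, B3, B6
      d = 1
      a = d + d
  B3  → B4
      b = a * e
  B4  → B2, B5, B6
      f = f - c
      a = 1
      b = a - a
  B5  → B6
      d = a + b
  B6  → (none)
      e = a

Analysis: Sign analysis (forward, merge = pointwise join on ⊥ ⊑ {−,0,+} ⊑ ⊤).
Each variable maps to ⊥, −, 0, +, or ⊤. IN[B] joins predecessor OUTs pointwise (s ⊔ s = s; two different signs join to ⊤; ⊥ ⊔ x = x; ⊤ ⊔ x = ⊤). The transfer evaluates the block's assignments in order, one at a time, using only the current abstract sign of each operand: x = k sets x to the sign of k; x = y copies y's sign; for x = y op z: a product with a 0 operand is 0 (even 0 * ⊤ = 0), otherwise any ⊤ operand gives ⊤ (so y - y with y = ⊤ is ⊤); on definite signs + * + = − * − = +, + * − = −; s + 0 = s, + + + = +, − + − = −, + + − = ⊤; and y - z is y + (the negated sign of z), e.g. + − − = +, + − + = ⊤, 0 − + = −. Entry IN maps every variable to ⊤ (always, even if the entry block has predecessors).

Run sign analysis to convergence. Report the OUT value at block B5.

Converged values:
  B0:  IN=(all ⊤)  OUT=(all ⊤)
  B1:  IN=(all ⊤)  OUT={e:+; rest ⊤}
  B2:  IN={e:+; rest ⊤}  OUT={a:+, d:+, e:+; rest ⊤}
  B3:  IN={e:+; rest ⊤}  OUT={e:+; rest ⊤}
  B4:  IN={e:+; rest ⊤}  OUT={a:+, e:+; rest ⊤}
  B5:  IN={a:+, e:+; rest ⊤}  OUT={a:+, e:+; rest ⊤}
  B6:  IN={a:+, e:+; rest ⊤}  OUT={a:+, e:+; rest ⊤}

Merge at B5: IN[B5] = OUT[B4] = {a: +, b: ⊤, c: ⊤, d: ⊤, e: +, f: ⊤}
Applying B5's transfer function to that IN value gives OUT[B5] (row B5 above).

Answer: {a: +, b: ⊤, c: ⊤, d: ⊤, e: +, f: ⊤}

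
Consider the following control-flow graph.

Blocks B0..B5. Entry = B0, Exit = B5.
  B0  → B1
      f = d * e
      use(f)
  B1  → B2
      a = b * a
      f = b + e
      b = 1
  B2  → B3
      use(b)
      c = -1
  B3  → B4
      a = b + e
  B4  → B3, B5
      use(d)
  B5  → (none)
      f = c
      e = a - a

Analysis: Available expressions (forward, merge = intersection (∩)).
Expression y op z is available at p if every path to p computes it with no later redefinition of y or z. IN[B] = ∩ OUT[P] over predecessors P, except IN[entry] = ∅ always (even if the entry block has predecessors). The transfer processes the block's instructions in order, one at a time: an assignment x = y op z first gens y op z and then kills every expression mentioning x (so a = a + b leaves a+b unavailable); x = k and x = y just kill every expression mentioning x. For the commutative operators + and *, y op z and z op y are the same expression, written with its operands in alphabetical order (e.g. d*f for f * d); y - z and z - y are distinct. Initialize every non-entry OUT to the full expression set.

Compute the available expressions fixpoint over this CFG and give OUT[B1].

Fixpoint table:
  B0:   IN={}   OUT={d*e}
  B1:   IN={d*e}   OUT={d*e}
  B2:   IN={d*e}   OUT={d*e}
  B3:   IN={d*e}   OUT={b+e, d*e}
  B4:   IN={b+e, d*e}   OUT={b+e, d*e}
  B5:   IN={b+e, d*e}   OUT={a-a}

Merge at B1: IN[B1] = OUT[B0] = {d*e}
Applying B1's transfer function to that IN value gives OUT[B1] (row B1 above).

Answer: {d*e}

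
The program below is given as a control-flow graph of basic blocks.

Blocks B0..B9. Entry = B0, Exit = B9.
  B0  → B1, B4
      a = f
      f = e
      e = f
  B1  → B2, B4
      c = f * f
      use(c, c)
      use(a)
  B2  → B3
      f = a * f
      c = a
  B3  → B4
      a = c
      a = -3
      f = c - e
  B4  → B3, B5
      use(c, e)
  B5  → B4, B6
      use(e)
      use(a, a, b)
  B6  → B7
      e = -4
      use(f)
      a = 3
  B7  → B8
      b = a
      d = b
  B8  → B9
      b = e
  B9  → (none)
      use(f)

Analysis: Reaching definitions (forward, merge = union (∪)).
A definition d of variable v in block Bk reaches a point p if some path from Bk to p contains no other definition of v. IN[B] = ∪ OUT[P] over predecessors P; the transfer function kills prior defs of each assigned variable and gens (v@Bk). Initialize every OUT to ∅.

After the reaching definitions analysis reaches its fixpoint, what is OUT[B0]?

Answer: {a@B0, e@B0, f@B0}

Derivation:
Per-block solution:
  B0: | IN={} | OUT={a@B0, e@B0, f@B0}
  B1: | IN={a@B0, e@B0, f@B0} | OUT={a@B0, c@B1, e@B0, f@B0}
  B2: | IN={a@B0, c@B1, e@B0, f@B0} | OUT={a@B0, c@B2, e@B0, f@B2}
  B3: | IN={a@B0, a@B3, c@B1, c@B2, e@B0, f@B0, f@B2, f@B3} | OUT={a@B3, c@B1, c@B2, e@B0, f@B3}
  B4: | IN={a@B0, a@B3, c@B1, c@B2, e@B0, f@B0, f@B3} | OUT={a@B0, a@B3, c@B1, c@B2, e@B0, f@B0, f@B3}
  B5: | IN={a@B0, a@B3, c@B1, c@B2, e@B0, f@B0, f@B3} | OUT={a@B0, a@B3, c@B1, c@B2, e@B0, f@B0, f@B3}
  B6: | IN={a@B0, a@B3, c@B1, c@B2, e@B0, f@B0, f@B3} | OUT={a@B6, c@B1, c@B2, e@B6, f@B0, f@B3}
  B7: | IN={a@B6, c@B1, c@B2, e@B6, f@B0, f@B3} | OUT={a@B6, b@B7, c@B1, c@B2, d@B7, e@B6, f@B0, f@B3}
  B8: | IN={a@B6, b@B7, c@B1, c@B2, d@B7, e@B6, f@B0, f@B3} | OUT={a@B6, b@B8, c@B1, c@B2, d@B7, e@B6, f@B0, f@B3}
  B9: | IN={a@B6, b@B8, c@B1, c@B2, d@B7, e@B6, f@B0, f@B3} | OUT={a@B6, b@B8, c@B1, c@B2, d@B7, e@B6, f@B0, f@B3}

B0 is the boundary node: IN[B0] = {}
Applying B0's transfer function to that IN value gives OUT[B0] (row B0 above).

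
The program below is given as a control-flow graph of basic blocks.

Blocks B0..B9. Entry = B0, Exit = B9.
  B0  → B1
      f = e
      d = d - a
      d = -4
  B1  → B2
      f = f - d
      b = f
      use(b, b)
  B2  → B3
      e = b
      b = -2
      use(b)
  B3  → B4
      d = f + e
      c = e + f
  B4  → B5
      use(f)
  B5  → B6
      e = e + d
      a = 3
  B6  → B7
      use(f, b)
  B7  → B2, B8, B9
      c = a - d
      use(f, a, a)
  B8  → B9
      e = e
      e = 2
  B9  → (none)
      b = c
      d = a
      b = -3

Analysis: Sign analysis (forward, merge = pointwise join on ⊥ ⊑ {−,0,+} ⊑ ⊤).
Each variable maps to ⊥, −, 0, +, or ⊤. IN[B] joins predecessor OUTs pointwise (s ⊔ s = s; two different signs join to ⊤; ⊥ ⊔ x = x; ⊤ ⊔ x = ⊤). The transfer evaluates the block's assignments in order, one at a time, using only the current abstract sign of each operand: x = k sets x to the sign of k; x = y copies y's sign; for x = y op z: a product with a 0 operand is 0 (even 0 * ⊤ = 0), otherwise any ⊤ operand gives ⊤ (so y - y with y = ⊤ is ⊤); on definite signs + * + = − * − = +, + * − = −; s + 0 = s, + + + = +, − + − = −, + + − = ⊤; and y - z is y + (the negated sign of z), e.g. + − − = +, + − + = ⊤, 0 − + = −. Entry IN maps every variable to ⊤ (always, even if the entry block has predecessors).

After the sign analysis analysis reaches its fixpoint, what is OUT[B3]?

Answer: {a: ⊤, b: -, c: ⊤, d: ⊤, e: ⊤, f: ⊤}

Trace:
Fixpoint table:
  B0:   IN=(all ⊤)   OUT={d:-; rest ⊤}
  B1:   IN={d:-; rest ⊤}   OUT={d:-; rest ⊤}
  B2:   IN=(all ⊤)   OUT={b:-; rest ⊤}
  B3:   IN={b:-; rest ⊤}   OUT={b:-; rest ⊤}
  B4:   IN={b:-; rest ⊤}   OUT={b:-; rest ⊤}
  B5:   IN={b:-; rest ⊤}   OUT={a:+, b:-; rest ⊤}
  B6:   IN={a:+, b:-; rest ⊤}   OUT={a:+, b:-; rest ⊤}
  B7:   IN={a:+, b:-; rest ⊤}   OUT={a:+, b:-; rest ⊤}
  B8:   IN={a:+, b:-; rest ⊤}   OUT={a:+, b:-, e:+; rest ⊤}
  B9:   IN={a:+, b:-; rest ⊤}   OUT={a:+, b:-, d:+; rest ⊤}

Merge at B3: IN[B3] = OUT[B2] = {a: ⊤, b: -, c: ⊤, d: ⊤, e: ⊤, f: ⊤}
Applying B3's transfer function to that IN value gives OUT[B3] (row B3 above).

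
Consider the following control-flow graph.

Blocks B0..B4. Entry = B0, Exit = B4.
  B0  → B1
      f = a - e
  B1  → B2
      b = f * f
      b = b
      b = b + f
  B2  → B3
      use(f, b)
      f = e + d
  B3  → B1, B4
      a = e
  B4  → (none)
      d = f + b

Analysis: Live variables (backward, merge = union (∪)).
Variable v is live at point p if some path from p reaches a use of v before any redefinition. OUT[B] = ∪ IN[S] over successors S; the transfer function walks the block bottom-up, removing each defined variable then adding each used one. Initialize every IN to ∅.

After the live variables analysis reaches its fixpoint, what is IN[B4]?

Answer: {b, f}

Working:
Fixpoint table:
  B0: | IN={a, d, e} | OUT={d, e, f}
  B1: | IN={d, e, f} | OUT={b, d, e, f}
  B2: | IN={b, d, e, f} | OUT={b, d, e, f}
  B3: | IN={b, d, e, f} | OUT={b, d, e, f}
  B4: | IN={b, f} | OUT={}

B4 is the boundary node: OUT[B4] = {}
Applying B4's transfer function to that OUT value gives IN[B4] (row B4 above).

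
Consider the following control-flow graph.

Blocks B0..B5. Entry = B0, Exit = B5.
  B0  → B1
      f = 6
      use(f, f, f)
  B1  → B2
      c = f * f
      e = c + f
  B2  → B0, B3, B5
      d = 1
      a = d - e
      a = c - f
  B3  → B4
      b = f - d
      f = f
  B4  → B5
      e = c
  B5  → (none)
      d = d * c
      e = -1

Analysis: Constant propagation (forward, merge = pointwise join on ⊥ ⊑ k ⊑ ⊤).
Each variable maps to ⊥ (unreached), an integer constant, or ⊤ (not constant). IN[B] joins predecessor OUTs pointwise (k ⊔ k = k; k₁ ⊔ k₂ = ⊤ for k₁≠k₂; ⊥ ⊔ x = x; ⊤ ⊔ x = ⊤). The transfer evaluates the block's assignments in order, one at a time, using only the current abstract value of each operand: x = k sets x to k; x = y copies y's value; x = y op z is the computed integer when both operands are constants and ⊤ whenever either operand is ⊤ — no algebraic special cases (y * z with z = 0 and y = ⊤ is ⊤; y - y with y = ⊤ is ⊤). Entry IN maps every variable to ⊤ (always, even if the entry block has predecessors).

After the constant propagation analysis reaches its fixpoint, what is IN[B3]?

Answer: {a: 30, b: ⊤, c: 36, d: 1, e: 42, f: 6}

Derivation:
Fixpoint table:
  B0:  IN=(all ⊤)  OUT={f:6; rest ⊤}
  B1:  IN={f:6; rest ⊤}  OUT={c:36, e:42, f:6; rest ⊤}
  B2:  IN={c:36, e:42, f:6; rest ⊤}  OUT={a:30, c:36, d:1, e:42, f:6; rest ⊤}
  B3:  IN={a:30, c:36, d:1, e:42, f:6; rest ⊤}  OUT={a:30, b:5, c:36, d:1, e:42, f:6; rest ⊤}
  B4:  IN={a:30, b:5, c:36, d:1, e:42, f:6; rest ⊤}  OUT={a:30, b:5, c:36, d:1, e:36, f:6; rest ⊤}
  B5:  IN={a:30, c:36, d:1, f:6; rest ⊤}  OUT={a:30, c:36, d:36, e:-1, f:6; rest ⊤}

Merge at B3: IN[B3] = OUT[B2] = {a: 30, b: ⊤, c: 36, d: 1, e: 42, f: 6}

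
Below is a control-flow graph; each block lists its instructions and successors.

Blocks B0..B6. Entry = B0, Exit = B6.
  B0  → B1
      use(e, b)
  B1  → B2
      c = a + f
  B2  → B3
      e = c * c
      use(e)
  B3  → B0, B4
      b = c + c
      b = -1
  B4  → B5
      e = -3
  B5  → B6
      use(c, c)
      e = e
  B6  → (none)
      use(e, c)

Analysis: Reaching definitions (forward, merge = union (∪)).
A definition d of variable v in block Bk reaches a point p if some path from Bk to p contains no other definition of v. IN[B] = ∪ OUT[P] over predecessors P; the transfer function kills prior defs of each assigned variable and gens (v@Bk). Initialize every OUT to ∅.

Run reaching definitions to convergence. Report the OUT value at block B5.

Answer: {b@B3, c@B1, e@B5}

Working:
Fixpoint table:
  B0:  IN={b@B3, c@B1, e@B2}  OUT={b@B3, c@B1, e@B2}
  B1:  IN={b@B3, c@B1, e@B2}  OUT={b@B3, c@B1, e@B2}
  B2:  IN={b@B3, c@B1, e@B2}  OUT={b@B3, c@B1, e@B2}
  B3:  IN={b@B3, c@B1, e@B2}  OUT={b@B3, c@B1, e@B2}
  B4:  IN={b@B3, c@B1, e@B2}  OUT={b@B3, c@B1, e@B4}
  B5:  IN={b@B3, c@B1, e@B4}  OUT={b@B3, c@B1, e@B5}
  B6:  IN={b@B3, c@B1, e@B5}  OUT={b@B3, c@B1, e@B5}

Merge at B5: IN[B5] = OUT[B4] = {b@B3, c@B1, e@B4}
Applying B5's transfer function to that IN value gives OUT[B5] (row B5 above).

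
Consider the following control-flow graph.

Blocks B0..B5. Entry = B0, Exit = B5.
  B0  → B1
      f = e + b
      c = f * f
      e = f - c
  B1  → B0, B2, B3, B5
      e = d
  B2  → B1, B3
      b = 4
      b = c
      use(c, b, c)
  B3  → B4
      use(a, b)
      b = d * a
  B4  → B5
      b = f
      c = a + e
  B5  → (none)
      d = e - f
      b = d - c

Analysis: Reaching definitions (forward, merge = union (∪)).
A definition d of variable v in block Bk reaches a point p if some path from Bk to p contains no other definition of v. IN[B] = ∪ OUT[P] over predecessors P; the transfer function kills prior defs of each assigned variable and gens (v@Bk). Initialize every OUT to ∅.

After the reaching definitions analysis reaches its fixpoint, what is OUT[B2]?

Converged values:
  B0:  IN={b@B2, c@B0, e@B1, f@B0}  OUT={b@B2, c@B0, e@B0, f@B0}
  B1:  IN={b@B2, c@B0, e@B0, e@B1, f@B0}  OUT={b@B2, c@B0, e@B1, f@B0}
  B2:  IN={b@B2, c@B0, e@B1, f@B0}  OUT={b@B2, c@B0, e@B1, f@B0}
  B3:  IN={b@B2, c@B0, e@B1, f@B0}  OUT={b@B3, c@B0, e@B1, f@B0}
  B4:  IN={b@B3, c@B0, e@B1, f@B0}  OUT={b@B4, c@B4, e@B1, f@B0}
  B5:  IN={b@B2, b@B4, c@B0, c@B4, e@B1, f@B0}  OUT={b@B5, c@B0, c@B4, d@B5, e@B1, f@B0}

Merge at B2: IN[B2] = OUT[B1] = {b@B2, c@B0, e@B1, f@B0}
Applying B2's transfer function to that IN value gives OUT[B2] (row B2 above).

Answer: {b@B2, c@B0, e@B1, f@B0}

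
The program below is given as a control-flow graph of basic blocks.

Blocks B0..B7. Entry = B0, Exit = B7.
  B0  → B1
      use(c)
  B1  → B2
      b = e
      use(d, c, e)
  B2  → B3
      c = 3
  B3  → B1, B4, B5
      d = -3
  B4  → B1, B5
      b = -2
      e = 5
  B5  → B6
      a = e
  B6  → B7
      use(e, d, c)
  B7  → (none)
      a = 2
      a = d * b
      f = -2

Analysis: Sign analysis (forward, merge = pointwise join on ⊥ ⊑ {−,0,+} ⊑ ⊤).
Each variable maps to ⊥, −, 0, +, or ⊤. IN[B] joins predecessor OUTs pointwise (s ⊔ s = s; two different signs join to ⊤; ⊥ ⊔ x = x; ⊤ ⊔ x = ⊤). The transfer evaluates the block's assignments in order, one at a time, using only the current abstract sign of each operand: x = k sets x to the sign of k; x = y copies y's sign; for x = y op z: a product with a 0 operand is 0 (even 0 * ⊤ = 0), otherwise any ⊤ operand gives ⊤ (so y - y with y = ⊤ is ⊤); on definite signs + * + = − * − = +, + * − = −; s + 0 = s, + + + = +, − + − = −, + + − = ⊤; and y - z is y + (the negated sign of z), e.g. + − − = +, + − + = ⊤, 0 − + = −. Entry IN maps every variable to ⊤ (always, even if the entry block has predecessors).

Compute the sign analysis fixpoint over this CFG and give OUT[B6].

Answer: {a: ⊤, b: ⊤, c: +, d: -, e: ⊤, f: ⊤}

Derivation:
Converged values:
  B0:   IN=(all ⊤)   OUT=(all ⊤)
  B1:   IN=(all ⊤)   OUT=(all ⊤)
  B2:   IN=(all ⊤)   OUT={c:+; rest ⊤}
  B3:   IN={c:+; rest ⊤}   OUT={c:+, d:-; rest ⊤}
  B4:   IN={c:+, d:-; rest ⊤}   OUT={b:-, c:+, d:-, e:+; rest ⊤}
  B5:   IN={c:+, d:-; rest ⊤}   OUT={c:+, d:-; rest ⊤}
  B6:   IN={c:+, d:-; rest ⊤}   OUT={c:+, d:-; rest ⊤}
  B7:   IN={c:+, d:-; rest ⊤}   OUT={c:+, d:-, f:-; rest ⊤}

Merge at B6: IN[B6] = OUT[B5] = {a: ⊤, b: ⊤, c: +, d: -, e: ⊤, f: ⊤}
Applying B6's transfer function to that IN value gives OUT[B6] (row B6 above).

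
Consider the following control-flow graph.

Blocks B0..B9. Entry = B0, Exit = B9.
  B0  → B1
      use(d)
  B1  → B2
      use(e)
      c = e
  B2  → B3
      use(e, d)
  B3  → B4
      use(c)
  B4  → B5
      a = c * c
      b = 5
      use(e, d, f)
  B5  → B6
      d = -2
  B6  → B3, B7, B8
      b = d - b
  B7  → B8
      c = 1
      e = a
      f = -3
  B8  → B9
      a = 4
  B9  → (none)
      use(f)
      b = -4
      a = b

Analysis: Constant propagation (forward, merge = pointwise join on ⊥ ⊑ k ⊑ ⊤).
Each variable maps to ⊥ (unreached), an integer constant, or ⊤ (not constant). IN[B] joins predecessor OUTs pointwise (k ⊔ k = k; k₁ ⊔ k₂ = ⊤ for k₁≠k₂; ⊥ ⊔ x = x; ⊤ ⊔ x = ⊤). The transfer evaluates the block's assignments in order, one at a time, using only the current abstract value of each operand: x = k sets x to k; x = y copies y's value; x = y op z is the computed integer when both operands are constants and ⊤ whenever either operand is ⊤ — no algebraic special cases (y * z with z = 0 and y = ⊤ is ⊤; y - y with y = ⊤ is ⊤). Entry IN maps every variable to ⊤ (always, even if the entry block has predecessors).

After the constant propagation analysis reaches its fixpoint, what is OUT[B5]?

Answer: {a: ⊤, b: 5, c: ⊤, d: -2, e: ⊤, f: ⊤}

Working:
Fixpoint table:
  B0:   IN=(all ⊤)   OUT=(all ⊤)
  B1:   IN=(all ⊤)   OUT=(all ⊤)
  B2:   IN=(all ⊤)   OUT=(all ⊤)
  B3:   IN=(all ⊤)   OUT=(all ⊤)
  B4:   IN=(all ⊤)   OUT={b:5; rest ⊤}
  B5:   IN={b:5; rest ⊤}   OUT={b:5, d:-2; rest ⊤}
  B6:   IN={b:5, d:-2; rest ⊤}   OUT={b:-7, d:-2; rest ⊤}
  B7:   IN={b:-7, d:-2; rest ⊤}   OUT={b:-7, c:1, d:-2, f:-3; rest ⊤}
  B8:   IN={b:-7, d:-2; rest ⊤}   OUT={a:4, b:-7, d:-2; rest ⊤}
  B9:   IN={a:4, b:-7, d:-2; rest ⊤}   OUT={a:-4, b:-4, d:-2; rest ⊤}

Merge at B5: IN[B5] = OUT[B4] = {a: ⊤, b: 5, c: ⊤, d: ⊤, e: ⊤, f: ⊤}
Applying B5's transfer function to that IN value gives OUT[B5] (row B5 above).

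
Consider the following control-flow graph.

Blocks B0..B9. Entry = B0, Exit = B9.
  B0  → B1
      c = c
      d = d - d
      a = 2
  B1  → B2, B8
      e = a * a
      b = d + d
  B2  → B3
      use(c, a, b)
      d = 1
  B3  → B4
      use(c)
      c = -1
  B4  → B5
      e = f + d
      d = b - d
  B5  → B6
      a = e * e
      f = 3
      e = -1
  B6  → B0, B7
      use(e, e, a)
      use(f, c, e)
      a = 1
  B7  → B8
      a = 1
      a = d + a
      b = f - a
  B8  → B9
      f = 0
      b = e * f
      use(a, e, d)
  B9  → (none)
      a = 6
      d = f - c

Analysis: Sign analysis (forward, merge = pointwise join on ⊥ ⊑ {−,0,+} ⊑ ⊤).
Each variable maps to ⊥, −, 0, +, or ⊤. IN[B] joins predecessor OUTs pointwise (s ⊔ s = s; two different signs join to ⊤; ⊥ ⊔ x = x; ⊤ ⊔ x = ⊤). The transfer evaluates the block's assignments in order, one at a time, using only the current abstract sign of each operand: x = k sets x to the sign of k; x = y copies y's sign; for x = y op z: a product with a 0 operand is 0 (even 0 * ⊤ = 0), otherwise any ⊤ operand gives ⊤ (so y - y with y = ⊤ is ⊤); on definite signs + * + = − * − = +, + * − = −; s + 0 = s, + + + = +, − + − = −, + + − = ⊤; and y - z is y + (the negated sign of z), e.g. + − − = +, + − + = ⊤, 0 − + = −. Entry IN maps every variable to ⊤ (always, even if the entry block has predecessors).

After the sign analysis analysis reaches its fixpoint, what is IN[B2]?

Per-block solution:
  B0:   IN=(all ⊤)   OUT={a:+; rest ⊤}
  B1:   IN={a:+; rest ⊤}   OUT={a:+, e:+; rest ⊤}
  B2:   IN={a:+, e:+; rest ⊤}   OUT={a:+, d:+, e:+; rest ⊤}
  B3:   IN={a:+, d:+, e:+; rest ⊤}   OUT={a:+, c:-, d:+, e:+; rest ⊤}
  B4:   IN={a:+, c:-, d:+, e:+; rest ⊤}   OUT={a:+, c:-; rest ⊤}
  B5:   IN={a:+, c:-; rest ⊤}   OUT={c:-, e:-, f:+; rest ⊤}
  B6:   IN={c:-, e:-, f:+; rest ⊤}   OUT={a:+, c:-, e:-, f:+; rest ⊤}
  B7:   IN={a:+, c:-, e:-, f:+; rest ⊤}   OUT={c:-, e:-, f:+; rest ⊤}
  B8:   IN=(all ⊤)   OUT={b:0, f:0; rest ⊤}
  B9:   IN={b:0, f:0; rest ⊤}   OUT={a:+, b:0, f:0; rest ⊤}

Merge at B2: IN[B2] = OUT[B1] = {a: +, b: ⊤, c: ⊤, d: ⊤, e: +, f: ⊤}

Answer: {a: +, b: ⊤, c: ⊤, d: ⊤, e: +, f: ⊤}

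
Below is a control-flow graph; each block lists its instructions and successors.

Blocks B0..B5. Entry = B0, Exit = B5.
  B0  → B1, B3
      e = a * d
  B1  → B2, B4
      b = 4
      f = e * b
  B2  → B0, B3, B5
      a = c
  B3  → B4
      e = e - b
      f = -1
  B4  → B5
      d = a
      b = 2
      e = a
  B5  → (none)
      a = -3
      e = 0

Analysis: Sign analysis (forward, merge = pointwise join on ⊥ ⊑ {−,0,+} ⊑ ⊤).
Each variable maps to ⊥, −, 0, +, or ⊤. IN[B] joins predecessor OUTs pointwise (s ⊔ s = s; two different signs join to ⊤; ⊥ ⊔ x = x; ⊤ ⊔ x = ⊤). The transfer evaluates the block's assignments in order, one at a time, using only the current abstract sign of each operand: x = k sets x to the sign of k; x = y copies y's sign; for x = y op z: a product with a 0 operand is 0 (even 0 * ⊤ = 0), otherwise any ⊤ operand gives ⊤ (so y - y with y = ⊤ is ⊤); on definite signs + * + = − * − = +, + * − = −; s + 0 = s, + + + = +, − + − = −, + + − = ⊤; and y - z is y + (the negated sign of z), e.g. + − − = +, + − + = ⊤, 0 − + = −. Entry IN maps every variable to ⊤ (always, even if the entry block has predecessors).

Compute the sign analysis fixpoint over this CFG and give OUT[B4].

Fixpoint table:
  B0: | IN=(all ⊤) | OUT=(all ⊤)
  B1: | IN=(all ⊤) | OUT={b:+; rest ⊤}
  B2: | IN={b:+; rest ⊤} | OUT={b:+; rest ⊤}
  B3: | IN=(all ⊤) | OUT={f:-; rest ⊤}
  B4: | IN=(all ⊤) | OUT={b:+; rest ⊤}
  B5: | IN={b:+; rest ⊤} | OUT={a:-, b:+, e:0; rest ⊤}

Merge at B4: IN[B4] = OUT[B1] ⊔ OUT[B3] = {a: ⊤, b: ⊤, c: ⊤, d: ⊤, e: ⊤, f: ⊤}
Applying B4's transfer function to that IN value gives OUT[B4] (row B4 above).

Answer: {a: ⊤, b: +, c: ⊤, d: ⊤, e: ⊤, f: ⊤}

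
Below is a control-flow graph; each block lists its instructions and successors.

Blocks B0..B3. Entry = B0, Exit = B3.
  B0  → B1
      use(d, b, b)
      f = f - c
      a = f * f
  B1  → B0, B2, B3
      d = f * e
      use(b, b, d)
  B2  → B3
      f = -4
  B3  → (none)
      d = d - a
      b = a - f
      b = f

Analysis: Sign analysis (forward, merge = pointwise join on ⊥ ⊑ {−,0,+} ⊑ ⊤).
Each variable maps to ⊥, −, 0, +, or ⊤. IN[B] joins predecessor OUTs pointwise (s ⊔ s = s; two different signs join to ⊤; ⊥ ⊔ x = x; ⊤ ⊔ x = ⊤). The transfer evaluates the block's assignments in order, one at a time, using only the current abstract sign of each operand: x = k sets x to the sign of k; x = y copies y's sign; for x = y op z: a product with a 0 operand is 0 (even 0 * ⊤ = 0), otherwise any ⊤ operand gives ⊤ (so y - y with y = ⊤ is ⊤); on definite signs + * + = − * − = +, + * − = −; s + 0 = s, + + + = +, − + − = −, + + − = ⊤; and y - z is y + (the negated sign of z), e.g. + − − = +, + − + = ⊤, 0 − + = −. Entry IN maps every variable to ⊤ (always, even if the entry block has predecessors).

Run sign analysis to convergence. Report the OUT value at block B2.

Per-block solution:
  B0: | IN=(all ⊤) | OUT=(all ⊤)
  B1: | IN=(all ⊤) | OUT=(all ⊤)
  B2: | IN=(all ⊤) | OUT={f:-; rest ⊤}
  B3: | IN=(all ⊤) | OUT=(all ⊤)

Merge at B2: IN[B2] = OUT[B1] = {a: ⊤, b: ⊤, c: ⊤, d: ⊤, e: ⊤, f: ⊤}
Applying B2's transfer function to that IN value gives OUT[B2] (row B2 above).

Answer: {a: ⊤, b: ⊤, c: ⊤, d: ⊤, e: ⊤, f: -}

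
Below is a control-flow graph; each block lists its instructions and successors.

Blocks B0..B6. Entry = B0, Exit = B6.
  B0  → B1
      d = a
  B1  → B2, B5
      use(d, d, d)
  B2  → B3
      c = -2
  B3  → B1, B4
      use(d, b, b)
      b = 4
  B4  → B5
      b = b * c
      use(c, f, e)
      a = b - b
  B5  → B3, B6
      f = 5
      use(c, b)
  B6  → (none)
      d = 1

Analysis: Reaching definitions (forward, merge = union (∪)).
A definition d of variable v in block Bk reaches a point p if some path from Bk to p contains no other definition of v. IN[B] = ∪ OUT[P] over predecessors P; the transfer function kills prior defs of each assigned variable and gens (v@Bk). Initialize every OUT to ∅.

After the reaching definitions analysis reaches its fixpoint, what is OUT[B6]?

Per-block solution:
  B0:  IN={}  OUT={d@B0}
  B1:  IN={a@B4, b@B3, c@B2, d@B0, f@B5}  OUT={a@B4, b@B3, c@B2, d@B0, f@B5}
  B2:  IN={a@B4, b@B3, c@B2, d@B0, f@B5}  OUT={a@B4, b@B3, c@B2, d@B0, f@B5}
  B3:  IN={a@B4, b@B3, b@B4, c@B2, d@B0, f@B5}  OUT={a@B4, b@B3, c@B2, d@B0, f@B5}
  B4:  IN={a@B4, b@B3, c@B2, d@B0, f@B5}  OUT={a@B4, b@B4, c@B2, d@B0, f@B5}
  B5:  IN={a@B4, b@B3, b@B4, c@B2, d@B0, f@B5}  OUT={a@B4, b@B3, b@B4, c@B2, d@B0, f@B5}
  B6:  IN={a@B4, b@B3, b@B4, c@B2, d@B0, f@B5}  OUT={a@B4, b@B3, b@B4, c@B2, d@B6, f@B5}

Merge at B6: IN[B6] = OUT[B5] = {a@B4, b@B3, b@B4, c@B2, d@B0, f@B5}
Applying B6's transfer function to that IN value gives OUT[B6] (row B6 above).

Answer: {a@B4, b@B3, b@B4, c@B2, d@B6, f@B5}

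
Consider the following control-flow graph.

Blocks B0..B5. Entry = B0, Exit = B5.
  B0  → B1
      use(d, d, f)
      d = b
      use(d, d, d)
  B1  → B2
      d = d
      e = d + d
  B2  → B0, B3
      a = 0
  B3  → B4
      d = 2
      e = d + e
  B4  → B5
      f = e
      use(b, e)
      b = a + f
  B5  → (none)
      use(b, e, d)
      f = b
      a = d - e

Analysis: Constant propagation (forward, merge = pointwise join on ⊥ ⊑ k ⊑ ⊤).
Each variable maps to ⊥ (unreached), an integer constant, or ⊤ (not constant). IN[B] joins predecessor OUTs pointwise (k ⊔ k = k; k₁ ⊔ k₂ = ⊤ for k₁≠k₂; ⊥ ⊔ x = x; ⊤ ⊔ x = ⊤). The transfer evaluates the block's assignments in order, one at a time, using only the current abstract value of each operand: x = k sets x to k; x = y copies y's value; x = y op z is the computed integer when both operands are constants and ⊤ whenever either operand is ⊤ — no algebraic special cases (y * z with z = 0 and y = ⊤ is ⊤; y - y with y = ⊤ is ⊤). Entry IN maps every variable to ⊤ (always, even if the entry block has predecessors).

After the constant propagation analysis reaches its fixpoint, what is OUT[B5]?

Answer: {a: ⊤, b: ⊤, c: ⊤, d: 2, e: ⊤, f: ⊤}

Derivation:
Converged values:
  B0:  IN=(all ⊤)  OUT=(all ⊤)
  B1:  IN=(all ⊤)  OUT=(all ⊤)
  B2:  IN=(all ⊤)  OUT={a:0; rest ⊤}
  B3:  IN={a:0; rest ⊤}  OUT={a:0, d:2; rest ⊤}
  B4:  IN={a:0, d:2; rest ⊤}  OUT={a:0, d:2; rest ⊤}
  B5:  IN={a:0, d:2; rest ⊤}  OUT={d:2; rest ⊤}

Merge at B5: IN[B5] = OUT[B4] = {a: 0, b: ⊤, c: ⊤, d: 2, e: ⊤, f: ⊤}
Applying B5's transfer function to that IN value gives OUT[B5] (row B5 above).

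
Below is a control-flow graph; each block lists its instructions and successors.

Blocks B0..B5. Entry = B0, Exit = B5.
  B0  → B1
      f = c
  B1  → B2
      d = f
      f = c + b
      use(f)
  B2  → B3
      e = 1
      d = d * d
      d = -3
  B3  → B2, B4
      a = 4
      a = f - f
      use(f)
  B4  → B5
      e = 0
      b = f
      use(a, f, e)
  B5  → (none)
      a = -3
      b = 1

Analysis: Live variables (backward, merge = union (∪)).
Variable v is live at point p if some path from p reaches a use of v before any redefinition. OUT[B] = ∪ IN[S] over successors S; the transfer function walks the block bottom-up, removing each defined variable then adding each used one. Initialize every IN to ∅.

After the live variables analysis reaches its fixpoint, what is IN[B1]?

Answer: {b, c, f}

Working:
Per-block solution:
  B0:   IN={b, c}   OUT={b, c, f}
  B1:   IN={b, c, f}   OUT={d, f}
  B2:   IN={d, f}   OUT={d, f}
  B3:   IN={d, f}   OUT={a, d, f}
  B4:   IN={a, f}   OUT={}
  B5:   IN={}   OUT={}

Merge at B1: OUT[B1] = IN[B2] = {d, f}
Applying B1's transfer function to that OUT value gives IN[B1] (row B1 above).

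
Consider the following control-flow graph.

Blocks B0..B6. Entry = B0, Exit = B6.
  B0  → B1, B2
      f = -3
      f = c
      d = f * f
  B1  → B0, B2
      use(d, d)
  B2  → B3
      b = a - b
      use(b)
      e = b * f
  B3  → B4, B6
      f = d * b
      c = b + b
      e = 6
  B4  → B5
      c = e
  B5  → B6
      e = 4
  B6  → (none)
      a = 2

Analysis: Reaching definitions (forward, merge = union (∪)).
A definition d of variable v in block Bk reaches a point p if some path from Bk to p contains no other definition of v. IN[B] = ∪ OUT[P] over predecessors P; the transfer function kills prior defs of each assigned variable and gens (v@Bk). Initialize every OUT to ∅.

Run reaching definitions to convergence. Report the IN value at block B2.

Per-block solution:
  B0:  IN={d@B0, f@B0}  OUT={d@B0, f@B0}
  B1:  IN={d@B0, f@B0}  OUT={d@B0, f@B0}
  B2:  IN={d@B0, f@B0}  OUT={b@B2, d@B0, e@B2, f@B0}
  B3:  IN={b@B2, d@B0, e@B2, f@B0}  OUT={b@B2, c@B3, d@B0, e@B3, f@B3}
  B4:  IN={b@B2, c@B3, d@B0, e@B3, f@B3}  OUT={b@B2, c@B4, d@B0, e@B3, f@B3}
  B5:  IN={b@B2, c@B4, d@B0, e@B3, f@B3}  OUT={b@B2, c@B4, d@B0, e@B5, f@B3}
  B6:  IN={b@B2, c@B3, c@B4, d@B0, e@B3, e@B5, f@B3}  OUT={a@B6, b@B2, c@B3, c@B4, d@B0, e@B3, e@B5, f@B3}

Merge at B2: IN[B2] = OUT[B0] ⊔ OUT[B1] = {d@B0, f@B0}

Answer: {d@B0, f@B0}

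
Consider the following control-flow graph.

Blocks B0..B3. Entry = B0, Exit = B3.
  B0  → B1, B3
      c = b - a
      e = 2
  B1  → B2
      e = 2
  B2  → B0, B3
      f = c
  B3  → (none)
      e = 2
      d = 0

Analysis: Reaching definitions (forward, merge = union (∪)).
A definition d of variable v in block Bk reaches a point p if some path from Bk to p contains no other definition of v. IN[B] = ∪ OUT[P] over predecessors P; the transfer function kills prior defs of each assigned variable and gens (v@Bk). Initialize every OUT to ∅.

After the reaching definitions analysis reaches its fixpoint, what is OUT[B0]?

Answer: {c@B0, e@B0, f@B2}

Derivation:
Converged values:
  B0:  IN={c@B0, e@B1, f@B2}  OUT={c@B0, e@B0, f@B2}
  B1:  IN={c@B0, e@B0, f@B2}  OUT={c@B0, e@B1, f@B2}
  B2:  IN={c@B0, e@B1, f@B2}  OUT={c@B0, e@B1, f@B2}
  B3:  IN={c@B0, e@B0, e@B1, f@B2}  OUT={c@B0, d@B3, e@B3, f@B2}

Merge at B0 (entry node, so the boundary value {} is joined with the incoming edge(s)): IN[B0] = {} ⊔ OUT[B2] = {c@B0, e@B1, f@B2}
Applying B0's transfer function to that IN value gives OUT[B0] (row B0 above).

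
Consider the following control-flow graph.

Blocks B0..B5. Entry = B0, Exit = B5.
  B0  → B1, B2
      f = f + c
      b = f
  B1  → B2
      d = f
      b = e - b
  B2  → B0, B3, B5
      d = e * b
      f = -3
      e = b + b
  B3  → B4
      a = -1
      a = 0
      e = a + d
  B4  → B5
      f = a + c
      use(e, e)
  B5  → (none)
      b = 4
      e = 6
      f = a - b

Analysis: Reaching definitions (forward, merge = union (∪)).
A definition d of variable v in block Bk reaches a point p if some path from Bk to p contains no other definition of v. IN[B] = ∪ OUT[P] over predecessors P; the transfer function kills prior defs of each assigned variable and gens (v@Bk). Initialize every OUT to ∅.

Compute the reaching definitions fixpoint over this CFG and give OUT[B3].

Answer: {a@B3, b@B0, b@B1, d@B2, e@B3, f@B2}

Trace:
Fixpoint table:
  B0:   IN={b@B0, b@B1, d@B2, e@B2, f@B2}   OUT={b@B0, d@B2, e@B2, f@B0}
  B1:   IN={b@B0, d@B2, e@B2, f@B0}   OUT={b@B1, d@B1, e@B2, f@B0}
  B2:   IN={b@B0, b@B1, d@B1, d@B2, e@B2, f@B0}   OUT={b@B0, b@B1, d@B2, e@B2, f@B2}
  B3:   IN={b@B0, b@B1, d@B2, e@B2, f@B2}   OUT={a@B3, b@B0, b@B1, d@B2, e@B3, f@B2}
  B4:   IN={a@B3, b@B0, b@B1, d@B2, e@B3, f@B2}   OUT={a@B3, b@B0, b@B1, d@B2, e@B3, f@B4}
  B5:   IN={a@B3, b@B0, b@B1, d@B2, e@B2, e@B3, f@B2, f@B4}   OUT={a@B3, b@B5, d@B2, e@B5, f@B5}

Merge at B3: IN[B3] = OUT[B2] = {b@B0, b@B1, d@B2, e@B2, f@B2}
Applying B3's transfer function to that IN value gives OUT[B3] (row B3 above).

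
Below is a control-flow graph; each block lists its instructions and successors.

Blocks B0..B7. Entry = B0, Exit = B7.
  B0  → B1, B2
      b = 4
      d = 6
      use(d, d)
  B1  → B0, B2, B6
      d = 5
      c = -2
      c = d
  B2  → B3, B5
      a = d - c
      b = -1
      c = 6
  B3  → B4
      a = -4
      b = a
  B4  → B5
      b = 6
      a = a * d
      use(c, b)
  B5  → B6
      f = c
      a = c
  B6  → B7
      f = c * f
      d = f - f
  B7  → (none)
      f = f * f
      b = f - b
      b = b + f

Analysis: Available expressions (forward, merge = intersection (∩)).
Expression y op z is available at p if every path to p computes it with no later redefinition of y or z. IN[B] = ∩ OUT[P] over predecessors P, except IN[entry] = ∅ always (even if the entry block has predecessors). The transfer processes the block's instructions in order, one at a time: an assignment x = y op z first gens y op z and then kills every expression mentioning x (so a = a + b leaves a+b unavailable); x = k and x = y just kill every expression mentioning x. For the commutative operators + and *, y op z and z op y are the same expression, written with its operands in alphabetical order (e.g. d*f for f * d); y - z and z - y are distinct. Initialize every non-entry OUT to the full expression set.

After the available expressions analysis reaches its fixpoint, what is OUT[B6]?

Answer: {f-f}

Working:
Per-block solution:
  B0:  IN={}  OUT={}
  B1:  IN={}  OUT={}
  B2:  IN={}  OUT={}
  B3:  IN={}  OUT={}
  B4:  IN={}  OUT={}
  B5:  IN={}  OUT={}
  B6:  IN={}  OUT={f-f}
  B7:  IN={f-f}  OUT={}

Merge at B6: IN[B6] = OUT[B1] ∩ OUT[B5] = {}
Applying B6's transfer function to that IN value gives OUT[B6] (row B6 above).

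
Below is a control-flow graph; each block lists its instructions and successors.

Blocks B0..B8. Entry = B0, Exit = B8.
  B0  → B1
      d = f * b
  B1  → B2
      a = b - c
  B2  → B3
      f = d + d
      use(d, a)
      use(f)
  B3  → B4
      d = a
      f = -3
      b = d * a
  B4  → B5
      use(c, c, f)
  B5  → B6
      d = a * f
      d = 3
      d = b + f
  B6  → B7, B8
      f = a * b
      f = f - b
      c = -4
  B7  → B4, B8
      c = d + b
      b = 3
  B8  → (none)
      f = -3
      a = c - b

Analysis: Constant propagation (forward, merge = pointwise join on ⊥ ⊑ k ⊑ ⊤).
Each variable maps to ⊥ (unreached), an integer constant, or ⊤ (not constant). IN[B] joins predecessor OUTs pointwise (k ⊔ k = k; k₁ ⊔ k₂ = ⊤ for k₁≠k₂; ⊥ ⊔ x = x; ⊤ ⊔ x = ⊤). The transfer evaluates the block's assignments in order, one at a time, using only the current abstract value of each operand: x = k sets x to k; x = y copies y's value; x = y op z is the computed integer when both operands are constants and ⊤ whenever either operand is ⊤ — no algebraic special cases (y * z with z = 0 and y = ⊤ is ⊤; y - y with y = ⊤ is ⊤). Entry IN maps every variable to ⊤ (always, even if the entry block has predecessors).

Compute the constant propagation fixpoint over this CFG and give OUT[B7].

Answer: {a: ⊤, b: 3, c: ⊤, d: ⊤, e: ⊤, f: ⊤}

Working:
Fixpoint table:
  B0: | IN=(all ⊤) | OUT=(all ⊤)
  B1: | IN=(all ⊤) | OUT=(all ⊤)
  B2: | IN=(all ⊤) | OUT=(all ⊤)
  B3: | IN=(all ⊤) | OUT={f:-3; rest ⊤}
  B4: | IN=(all ⊤) | OUT=(all ⊤)
  B5: | IN=(all ⊤) | OUT=(all ⊤)
  B6: | IN=(all ⊤) | OUT={c:-4; rest ⊤}
  B7: | IN={c:-4; rest ⊤} | OUT={b:3; rest ⊤}
  B8: | IN=(all ⊤) | OUT={f:-3; rest ⊤}

Merge at B7: IN[B7] = OUT[B6] = {a: ⊤, b: ⊤, c: -4, d: ⊤, e: ⊤, f: ⊤}
Applying B7's transfer function to that IN value gives OUT[B7] (row B7 above).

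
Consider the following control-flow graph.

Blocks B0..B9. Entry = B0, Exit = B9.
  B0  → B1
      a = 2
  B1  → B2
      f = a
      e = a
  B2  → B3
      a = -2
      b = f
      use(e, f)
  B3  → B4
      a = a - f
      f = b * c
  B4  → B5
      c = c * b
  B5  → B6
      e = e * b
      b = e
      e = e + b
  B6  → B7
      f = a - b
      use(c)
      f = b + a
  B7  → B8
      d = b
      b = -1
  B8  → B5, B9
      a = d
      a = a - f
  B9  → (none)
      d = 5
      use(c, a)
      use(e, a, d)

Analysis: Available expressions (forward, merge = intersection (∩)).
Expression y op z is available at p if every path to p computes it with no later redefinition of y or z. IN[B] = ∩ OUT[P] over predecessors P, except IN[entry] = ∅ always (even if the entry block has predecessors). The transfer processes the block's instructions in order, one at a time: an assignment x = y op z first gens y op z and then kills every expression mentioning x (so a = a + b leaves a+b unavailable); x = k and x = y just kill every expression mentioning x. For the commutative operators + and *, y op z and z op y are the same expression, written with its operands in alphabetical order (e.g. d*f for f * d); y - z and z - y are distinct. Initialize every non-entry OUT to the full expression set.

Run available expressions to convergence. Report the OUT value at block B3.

Per-block solution:
  B0:   IN={}   OUT={}
  B1:   IN={}   OUT={}
  B2:   IN={}   OUT={}
  B3:   IN={}   OUT={b*c}
  B4:   IN={b*c}   OUT={}
  B5:   IN={}   OUT={}
  B6:   IN={}   OUT={a+b, a-b}
  B7:   IN={a+b, a-b}   OUT={}
  B8:   IN={}   OUT={}
  B9:   IN={}   OUT={}

Merge at B3: IN[B3] = OUT[B2] = {}
Applying B3's transfer function to that IN value gives OUT[B3] (row B3 above).

Answer: {b*c}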